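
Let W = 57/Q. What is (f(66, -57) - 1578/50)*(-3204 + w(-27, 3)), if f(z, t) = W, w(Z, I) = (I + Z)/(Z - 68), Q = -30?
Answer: 254593794/2375 ≈ 1.0720e+5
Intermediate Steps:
W = -19/10 (W = 57/(-30) = 57*(-1/30) = -19/10 ≈ -1.9000)
w(Z, I) = (I + Z)/(-68 + Z)
f(z, t) = -19/10
(f(66, -57) - 1578/50)*(-3204 + w(-27, 3)) = (-19/10 - 1578/50)*(-3204 + (3 - 27)/(-68 - 27)) = (-19/10 - 1578*1/50)*(-3204 - 24/(-95)) = (-19/10 - 789/25)*(-3204 - 1/95*(-24)) = -1673*(-3204 + 24/95)/50 = -1673/50*(-304356/95) = 254593794/2375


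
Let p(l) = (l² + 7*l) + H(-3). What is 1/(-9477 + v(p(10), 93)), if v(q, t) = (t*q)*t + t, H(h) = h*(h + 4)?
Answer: 1/1434999 ≈ 6.9686e-7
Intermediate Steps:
H(h) = h*(4 + h)
p(l) = -3 + l² + 7*l (p(l) = (l² + 7*l) - 3*(4 - 3) = (l² + 7*l) - 3*1 = (l² + 7*l) - 3 = -3 + l² + 7*l)
v(q, t) = t + q*t² (v(q, t) = (q*t)*t + t = q*t² + t = t + q*t²)
1/(-9477 + v(p(10), 93)) = 1/(-9477 + 93*(1 + (-3 + 10² + 7*10)*93)) = 1/(-9477 + 93*(1 + (-3 + 100 + 70)*93)) = 1/(-9477 + 93*(1 + 167*93)) = 1/(-9477 + 93*(1 + 15531)) = 1/(-9477 + 93*15532) = 1/(-9477 + 1444476) = 1/1434999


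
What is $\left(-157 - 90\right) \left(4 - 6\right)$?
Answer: $494$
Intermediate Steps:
$\left(-157 - 90\right) \left(4 - 6\right) = - 247 \left(4 - 6\right) = \left(-247\right) \left(-2\right) = 494$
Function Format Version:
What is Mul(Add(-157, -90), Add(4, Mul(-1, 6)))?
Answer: 494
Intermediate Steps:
Mul(Add(-157, -90), Add(4, Mul(-1, 6))) = Mul(-247, Add(4, -6)) = Mul(-247, -2) = 494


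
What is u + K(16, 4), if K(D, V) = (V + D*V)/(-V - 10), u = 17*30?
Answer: 3536/7 ≈ 505.14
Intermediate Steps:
u = 510
K(D, V) = (V + D*V)/(-10 - V)
u + K(16, 4) = 510 - 1*4*(1 + 16)/(10 + 4) = 510 - 1*4*17/14 = 510 - 1*4*1/14*17 = 510 - 34/7 = 3536/7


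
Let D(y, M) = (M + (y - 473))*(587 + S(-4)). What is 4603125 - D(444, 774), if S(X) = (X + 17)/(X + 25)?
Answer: 87472325/21 ≈ 4.1653e+6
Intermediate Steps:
S(X) = (17 + X)/(25 + X)
D(y, M) = -5836820/21 + 12340*M/21 + 12340*y/21 (D(y, M) = (M + (y - 473))*(587 + (17 - 4)/(25 - 4)) = (M + (-473 + y))*(587 + 13/21) = (-473 + M + y)*(587 + (1/21)*13) = (-473 + M + y)*(587 + 13/21) = (-473 + M + y)*(12340/21) = -5836820/21 + 12340*M/21 + 12340*y/21)
4603125 - D(444, 774) = 4603125 - (-5836820/21 + (12340/21)*774 + (12340/21)*444) = 4603125 - (-5836820/21 + 3183720/7 + 1826320/7) = 4603125 - 1*9193300/21 = 4603125 - 9193300/21 = 87472325/21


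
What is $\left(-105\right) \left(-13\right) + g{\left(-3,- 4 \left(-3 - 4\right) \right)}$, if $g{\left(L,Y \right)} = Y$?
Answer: $1393$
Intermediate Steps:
$\left(-105\right) \left(-13\right) + g{\left(-3,- 4 \left(-3 - 4\right) \right)} = \left(-105\right) \left(-13\right) - 4 \left(-3 - 4\right) = 1365 - -28 = 1365 + 28 = 1393$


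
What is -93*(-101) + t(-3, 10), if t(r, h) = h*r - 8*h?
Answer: 9283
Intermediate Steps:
t(r, h) = -8*h + h*r
-93*(-101) + t(-3, 10) = -93*(-101) + 10*(-8 - 3) = 9393 + 10*(-11) = 9393 - 110 = 9283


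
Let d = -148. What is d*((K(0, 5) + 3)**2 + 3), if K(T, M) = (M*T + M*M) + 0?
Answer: -116476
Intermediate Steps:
K(T, M) = M**2 + M*T (K(T, M) = (M*T + M**2) + 0 = (M**2 + M*T) + 0 = M**2 + M*T)
d*((K(0, 5) + 3)**2 + 3) = -148*((5*(5 + 0) + 3)**2 + 3) = -148*((5*5 + 3)**2 + 3) = -148*((25 + 3)**2 + 3) = -148*(28**2 + 3) = -148*(784 + 3) = -148*787 = -116476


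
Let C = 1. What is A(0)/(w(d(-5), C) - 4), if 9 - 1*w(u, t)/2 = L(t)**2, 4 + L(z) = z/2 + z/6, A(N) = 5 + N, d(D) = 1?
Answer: -45/74 ≈ -0.60811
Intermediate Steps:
L(z) = -4 + 2*z/3 (L(z) = -4 + (z/2 + z/6) = -4 + 2*z/3)
w(u, t) = 18 - 2*(-4 + 2*t/3)**2
A(0)/(w(d(-5), C) - 4) = (5 + 0)/((18 - 8*(-6 + 1)**2/9) - 4) = 5/((18 - 8/9*(-5)**2) - 4) = 5/((18 - 8/9*25) - 4) = 5/((18 - 200/9) - 4) = 5/(-38/9 - 4) = 5/(-74/9) = -9/74*5 = -45/74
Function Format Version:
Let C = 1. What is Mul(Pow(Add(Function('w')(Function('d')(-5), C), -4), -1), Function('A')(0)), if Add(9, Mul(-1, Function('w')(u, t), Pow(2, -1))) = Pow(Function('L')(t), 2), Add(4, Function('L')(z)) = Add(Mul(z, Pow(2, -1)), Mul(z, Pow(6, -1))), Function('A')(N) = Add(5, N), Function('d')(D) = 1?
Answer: Rational(-45, 74) ≈ -0.60811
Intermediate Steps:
Function('L')(z) = Add(-4, Mul(Rational(2, 3), z)) (Function('L')(z) = Add(-4, Add(Mul(z, Pow(2, -1)), Mul(z, Pow(6, -1)))) = Add(-4, Add(Mul(z, Rational(1, 2)), Mul(z, Rational(1, 6)))) = Add(-4, Add(Mul(Rational(1, 2), z), Mul(Rational(1, 6), z))) = Add(-4, Mul(Rational(2, 3), z)))
Function('w')(u, t) = Add(18, Mul(-2, Pow(Add(-4, Mul(Rational(2, 3), t)), 2)))
Mul(Pow(Add(Function('w')(Function('d')(-5), C), -4), -1), Function('A')(0)) = Mul(Pow(Add(Add(18, Mul(Rational(-8, 9), Pow(Add(-6, 1), 2))), -4), -1), Add(5, 0)) = Mul(Pow(Add(Add(18, Mul(Rational(-8, 9), Pow(-5, 2))), -4), -1), 5) = Mul(Pow(Add(Add(18, Mul(Rational(-8, 9), 25)), -4), -1), 5) = Mul(Pow(Add(Add(18, Rational(-200, 9)), -4), -1), 5) = Mul(Pow(Add(Rational(-38, 9), -4), -1), 5) = Mul(Pow(Rational(-74, 9), -1), 5) = Mul(Rational(-9, 74), 5) = Rational(-45, 74)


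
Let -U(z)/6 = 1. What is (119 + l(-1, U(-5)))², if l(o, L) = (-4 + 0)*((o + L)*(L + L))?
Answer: 47089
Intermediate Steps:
U(z) = -6 (U(z) = -6*1 = -6)
l(o, L) = -8*L*(L + o) (l(o, L) = -4*(L + o)*2*L = -8*L*(L + o))
(119 + l(-1, U(-5)))² = (119 - 8*(-6)*(-6 - 1))² = (119 - 8*(-6)*(-7))² = (119 - 336)² = (-217)² = 47089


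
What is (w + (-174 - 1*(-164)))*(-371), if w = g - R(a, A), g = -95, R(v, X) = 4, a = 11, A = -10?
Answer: 40439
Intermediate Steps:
w = -99 (w = -95 - 1*4 = -95 - 4 = -99)
(w + (-174 - 1*(-164)))*(-371) = (-99 + (-174 - 1*(-164)))*(-371) = (-99 + (-174 + 164))*(-371) = (-99 - 10)*(-371) = -109*(-371) = 40439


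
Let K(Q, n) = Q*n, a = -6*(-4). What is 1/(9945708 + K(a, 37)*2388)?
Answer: 1/12066252 ≈ 8.2876e-8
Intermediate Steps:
a = 24
1/(9945708 + K(a, 37)*2388) = 1/(9945708 + (24*37)*2388) = 1/(9945708 + 888*2388) = 1/(9945708 + 2120544) = 1/12066252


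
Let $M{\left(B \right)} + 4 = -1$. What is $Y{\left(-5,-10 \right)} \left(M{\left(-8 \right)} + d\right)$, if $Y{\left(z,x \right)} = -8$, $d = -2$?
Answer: $56$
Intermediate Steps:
$M{\left(B \right)} = -5$ ($M{\left(B \right)} = -4 - 1 = -5$)
$Y{\left(-5,-10 \right)} \left(M{\left(-8 \right)} + d\right) = - 8 \left(-5 - 2\right) = \left(-8\right) \left(-7\right) = 56$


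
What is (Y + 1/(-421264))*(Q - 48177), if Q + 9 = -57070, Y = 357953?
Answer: -1983979719559787/52658 ≈ -3.7677e+10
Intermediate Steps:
Q = -57079 (Q = -9 - 57070 = -57079)
(Y + 1/(-421264))*(Q - 48177) = (357953 + 1/(-421264))*(-57079 - 48177) = (357953 - 1/421264)*(-105256) = (150792712591/421264)*(-105256) = -1983979719559787/52658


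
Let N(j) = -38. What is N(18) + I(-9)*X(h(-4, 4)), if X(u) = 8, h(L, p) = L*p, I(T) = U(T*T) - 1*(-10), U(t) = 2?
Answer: 58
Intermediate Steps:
I(T) = 12 (I(T) = 2 - 1*(-10) = 2 + 10 = 12)
N(18) + I(-9)*X(h(-4, 4)) = -38 + 12*8 = -38 + 96 = 58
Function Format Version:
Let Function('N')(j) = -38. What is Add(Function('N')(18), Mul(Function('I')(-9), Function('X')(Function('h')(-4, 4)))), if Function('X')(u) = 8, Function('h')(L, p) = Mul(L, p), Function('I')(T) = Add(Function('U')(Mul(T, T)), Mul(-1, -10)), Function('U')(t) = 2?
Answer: 58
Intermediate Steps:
Function('I')(T) = 12 (Function('I')(T) = Add(2, Mul(-1, -10)) = Add(2, 10) = 12)
Add(Function('N')(18), Mul(Function('I')(-9), Function('X')(Function('h')(-4, 4)))) = Add(-38, Mul(12, 8)) = Add(-38, 96) = 58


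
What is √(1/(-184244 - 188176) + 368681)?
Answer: √1420411721606555/62070 ≈ 607.19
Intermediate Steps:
√(1/(-184244 - 188176) + 368681) = √(1/(-372420) + 368681) = √(-1/372420 + 368681) = √(137304178019/372420) = √1420411721606555/62070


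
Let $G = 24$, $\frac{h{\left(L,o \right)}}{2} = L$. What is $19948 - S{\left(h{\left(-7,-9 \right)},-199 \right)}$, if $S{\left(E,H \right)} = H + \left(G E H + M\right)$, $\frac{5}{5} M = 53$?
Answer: $-46770$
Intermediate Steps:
$M = 53$
$h{\left(L,o \right)} = 2 L$
$S{\left(E,H \right)} = 53 + H + 24 E H$ ($S{\left(E,H \right)} = H + \left(24 E H + 53\right) = H + \left(53 + 24 E H\right) = 53 + H + 24 E H$)
$19948 - S{\left(h{\left(-7,-9 \right)},-199 \right)} = 19948 - \left(53 - 199 + 24 \cdot 2 \left(-7\right) \left(-199\right)\right) = 19948 - \left(53 - 199 + 24 \left(-14\right) \left(-199\right)\right) = 19948 - \left(53 - 199 + 66864\right) = 19948 - 66718 = -46770$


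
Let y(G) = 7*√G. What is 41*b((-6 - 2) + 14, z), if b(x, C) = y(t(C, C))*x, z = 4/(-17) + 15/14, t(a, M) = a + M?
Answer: 246*√23681/17 ≈ 2226.8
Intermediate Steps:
t(a, M) = M + a
z = 199/238 (z = 4*(-1/17) + 15*(1/14) = -4/17 + 15/14 = 199/238 ≈ 0.83613)
b(x, C) = 7*x*√2*√C (b(x, C) = (7*√(C + C))*x = (7*√(2*C))*x = (7*(√2*√C))*x = (7*√2*√C)*x = 7*x*√2*√C)
41*b((-6 - 2) + 14, z) = 41*(7*((-6 - 2) + 14)*√2*√(199/238)) = 41*(7*(-8 + 14)*√2*(√47362/238)) = 41*(7*6*√2*(√47362/238)) = 41*(6*√23681/17) = 246*√23681/17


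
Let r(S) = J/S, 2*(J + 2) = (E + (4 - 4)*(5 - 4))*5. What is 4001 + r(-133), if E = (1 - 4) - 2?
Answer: 1064295/266 ≈ 4001.1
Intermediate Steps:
E = -5 (E = -3 - 2 = -5)
J = -29/2 (J = -2 + ((-5 + (4 - 4)*(5 - 4))*5)/2 = -2 + ((-5 + 0*1)*5)/2 = -2 + ((-5 + 0)*5)/2 = -2 + (-5*5)/2 = -2 + (½)*(-25) = -2 - 25/2 = -29/2 ≈ -14.500)
r(S) = -29/(2*S)
4001 + r(-133) = 4001 - 29/2/(-133) = 4001 - 29/2*(-1/133) = 4001 + 29/266 = 1064295/266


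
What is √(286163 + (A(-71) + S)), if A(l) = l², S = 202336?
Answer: 2*√123385 ≈ 702.52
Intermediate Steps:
√(286163 + (A(-71) + S)) = √(286163 + ((-71)² + 202336)) = √(286163 + (5041 + 202336)) = √(286163 + 207377) = √493540 = 2*√123385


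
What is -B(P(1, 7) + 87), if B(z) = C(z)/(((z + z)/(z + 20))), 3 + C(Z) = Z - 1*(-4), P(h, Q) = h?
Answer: -2403/44 ≈ -54.614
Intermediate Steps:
C(Z) = 1 + Z (C(Z) = -3 + (Z - 1*(-4)) = -3 + (Z + 4) = -3 + (4 + Z) = 1 + Z)
B(z) = (1 + z)*(20 + z)/(2*z) (B(z) = (1 + z)/(((z + z)/(z + 20))) = (1 + z)/(((2*z)/(20 + z))) = (1 + z)/((2*z/(20 + z))) = (1 + z)*((20 + z)/(2*z)) = (1 + z)*(20 + z)/(2*z))
-B(P(1, 7) + 87) = -(1 + (1 + 87))*(20 + (1 + 87))/(2*(1 + 87)) = -(1 + 88)*(20 + 88)/(2*88) = -89*108/(2*88) = -1*2403/44 = -2403/44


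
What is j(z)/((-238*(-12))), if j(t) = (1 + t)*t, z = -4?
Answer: 1/238 ≈ 0.0042017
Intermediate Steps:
j(t) = t*(1 + t)
j(z)/((-238*(-12))) = (-4*(1 - 4))/((-238*(-12))) = (-4*(-3))/2856 = (1/2856)*12 = 1/238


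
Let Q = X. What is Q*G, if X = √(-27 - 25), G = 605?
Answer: 1210*I*√13 ≈ 4362.7*I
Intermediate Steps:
X = 2*I*√13 (X = √(-52) = 2*I*√13 ≈ 7.2111*I)
Q = 2*I*√13 ≈ 7.2111*I
Q*G = (2*I*√13)*605 = 1210*I*√13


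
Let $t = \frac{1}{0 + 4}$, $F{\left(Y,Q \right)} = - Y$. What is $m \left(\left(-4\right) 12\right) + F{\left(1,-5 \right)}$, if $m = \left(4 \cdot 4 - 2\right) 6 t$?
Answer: $-1009$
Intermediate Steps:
$t = \frac{1}{4} \approx 0.25$
$m = 21$ ($m = \left(4 \cdot 4 - 2\right) 6 \cdot \frac{1}{4} = \left(16 - 2\right) 6 \cdot \frac{1}{4} = 14 \cdot 6 \cdot \frac{1}{4} = 84 \cdot \frac{1}{4} = 21$)
$m \left(\left(-4\right) 12\right) + F{\left(1,-5 \right)} = 21 \left(\left(-4\right) 12\right) - 1 = 21 \left(-48\right) - 1 = -1008 - 1 = -1009$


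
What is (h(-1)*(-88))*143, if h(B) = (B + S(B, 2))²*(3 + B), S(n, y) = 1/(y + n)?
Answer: 0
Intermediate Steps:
S(n, y) = 1/(n + y)
h(B) = (B + 1/(2 + B))²*(3 + B) (h(B) = (B + 1/(B + 2))²*(3 + B) = (B + 1/(2 + B))²*(3 + B))
(h(-1)*(-88))*143 = (((1 - (2 - 1))²*(3 - 1)/(2 - 1)²)*(-88))*143 = (((1 - 1*1)²*2/1²)*(-88))*143 = (((1 - 1)²*1*2)*(-88))*143 = ((0²*1*2)*(-88))*143 = ((0*1*2)*(-88))*143 = (0*(-88))*143 = 0*143 = 0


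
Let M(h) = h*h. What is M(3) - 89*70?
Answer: -6221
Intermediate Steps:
M(h) = h²
M(3) - 89*70 = 3² - 89*70 = 9 - 6230 = -6221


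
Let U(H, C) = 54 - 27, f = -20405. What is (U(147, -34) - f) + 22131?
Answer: 42563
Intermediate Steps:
U(H, C) = 27
(U(147, -34) - f) + 22131 = (27 - 1*(-20405)) + 22131 = (27 + 20405) + 22131 = 20432 + 22131 = 42563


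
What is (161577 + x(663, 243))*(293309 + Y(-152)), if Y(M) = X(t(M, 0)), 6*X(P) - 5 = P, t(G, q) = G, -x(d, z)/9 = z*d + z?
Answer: -757020672279/2 ≈ -3.7851e+11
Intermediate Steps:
x(d, z) = -9*z - 9*d*z (x(d, z) = -9*(z*d + z) = -9*(d*z + z) = -9*(z + d*z) = -9*z - 9*d*z)
X(P) = 5/6 + P/6
Y(M) = 5/6 + M/6
(161577 + x(663, 243))*(293309 + Y(-152)) = (161577 - 9*243*(1 + 663))*(293309 + (5/6 + (1/6)*(-152))) = (161577 - 9*243*664)*(293309 + (5/6 - 76/3)) = (161577 - 1452168)*(293309 - 49/2) = -1290591*586569/2 = -757020672279/2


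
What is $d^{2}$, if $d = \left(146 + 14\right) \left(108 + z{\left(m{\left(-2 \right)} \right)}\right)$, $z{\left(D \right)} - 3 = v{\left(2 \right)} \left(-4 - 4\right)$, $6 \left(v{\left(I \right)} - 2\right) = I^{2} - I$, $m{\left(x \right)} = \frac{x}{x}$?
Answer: $\frac{1964262400}{9} \approx 2.1825 \cdot 10^{8}$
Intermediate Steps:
$m{\left(x \right)} = 1$
$v{\left(I \right)} = 2 - \frac{I}{6} + \frac{I^{2}}{6}$ ($v{\left(I \right)} = 2 + \frac{I^{2} - I}{6} = 2 + \left(- \frac{I}{6} + \frac{I^{2}}{6}\right) = 2 - \frac{I}{6} + \frac{I^{2}}{6}$)
$z{\left(D \right)} = - \frac{47}{3}$ ($z{\left(D \right)} = 3 + \left(2 - \frac{1}{3} + \frac{2^{2}}{6}\right) \left(-4 - 4\right) = 3 + \left(2 - \frac{1}{3} + \frac{1}{6} \cdot 4\right) \left(-8\right) = 3 + \left(2 - \frac{1}{3} + \frac{2}{3}\right) \left(-8\right) = 3 + \frac{7}{3} \left(-8\right) = 3 - \frac{56}{3} = - \frac{47}{3}$)
$d = \frac{44320}{3}$ ($d = \left(146 + 14\right) \left(108 - \frac{47}{3}\right) = 160 \cdot \frac{277}{3} = \frac{44320}{3} \approx 14773.0$)
$d^{2} = \left(\frac{44320}{3}\right)^{2} = \frac{1964262400}{9}$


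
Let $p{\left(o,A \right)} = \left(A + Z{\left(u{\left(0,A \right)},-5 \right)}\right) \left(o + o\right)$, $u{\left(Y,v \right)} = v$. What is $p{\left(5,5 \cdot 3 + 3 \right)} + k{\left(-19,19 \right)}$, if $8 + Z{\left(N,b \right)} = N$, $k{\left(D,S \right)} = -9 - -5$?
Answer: $276$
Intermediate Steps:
$k{\left(D,S \right)} = -4$ ($k{\left(D,S \right)} = -9 + 5 = -4$)
$Z{\left(N,b \right)} = -8 + N$
$p{\left(o,A \right)} = 2 o \left(-8 + 2 A\right)$ ($p{\left(o,A \right)} = \left(A + \left(-8 + A\right)\right) \left(o + o\right) = \left(-8 + 2 A\right) 2 o = 2 o \left(-8 + 2 A\right)$)
$p{\left(5,5 \cdot 3 + 3 \right)} + k{\left(-19,19 \right)} = 4 \cdot 5 \left(-4 + \left(5 \cdot 3 + 3\right)\right) - 4 = 4 \cdot 5 \left(-4 + \left(15 + 3\right)\right) - 4 = 4 \cdot 5 \left(-4 + 18\right) - 4 = 4 \cdot 5 \cdot 14 - 4 = 280 - 4 = 276$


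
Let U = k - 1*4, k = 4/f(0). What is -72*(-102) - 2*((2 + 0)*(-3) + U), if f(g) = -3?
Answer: 22100/3 ≈ 7366.7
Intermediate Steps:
k = -4/3 (k = 4/(-3) = 4*(-⅓) = -4/3 ≈ -1.3333)
U = -16/3 (U = -4/3 - 1*4 = -4/3 - 4 = -16/3 ≈ -5.3333)
-72*(-102) - 2*((2 + 0)*(-3) + U) = -72*(-102) - 2*((2 + 0)*(-3) - 16/3) = 7344 - 2*(2*(-3) - 16/3) = 7344 - 2*(-6 - 16/3) = 7344 - 2*(-34/3) = 7344 + 68/3 = 22100/3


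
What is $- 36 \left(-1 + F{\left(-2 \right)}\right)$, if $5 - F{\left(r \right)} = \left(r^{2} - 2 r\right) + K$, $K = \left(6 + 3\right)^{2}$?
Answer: $3060$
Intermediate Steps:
$K = 81$ ($K = 9^{2} = 81$)
$F{\left(r \right)} = -76 - r^{2} + 2 r$ ($F{\left(r \right)} = 5 - \left(\left(r^{2} - 2 r\right) + 81\right) = 5 - \left(81 + r^{2} - 2 r\right) = -76 - r^{2} + 2 r$)
$- 36 \left(-1 + F{\left(-2 \right)}\right) = - 36 \left(-1 - 84\right) = \left(-36\right) \left(-85\right) = 3060$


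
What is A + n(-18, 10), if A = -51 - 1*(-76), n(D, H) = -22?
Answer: 3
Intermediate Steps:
A = 25 (A = -51 + 76 = 25)
A + n(-18, 10) = 25 - 22 = 3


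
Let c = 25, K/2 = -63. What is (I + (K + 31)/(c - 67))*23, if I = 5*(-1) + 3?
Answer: 253/42 ≈ 6.0238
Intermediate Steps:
K = -126 (K = 2*(-63) = -126)
I = -2 (I = -5 + 3 = -2)
(I + (K + 31)/(c - 67))*23 = (-2 + (-126 + 31)/(25 - 67))*23 = (-2 - 95/(-42))*23 = (-2 - 95*(-1/42))*23 = (-2 + 95/42)*23 = (11/42)*23 = 253/42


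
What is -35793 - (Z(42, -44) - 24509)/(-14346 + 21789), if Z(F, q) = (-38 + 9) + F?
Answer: -266382803/7443 ≈ -35790.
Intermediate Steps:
Z(F, q) = -29 + F
-35793 - (Z(42, -44) - 24509)/(-14346 + 21789) = -35793 - ((-29 + 42) - 24509)/(-14346 + 21789) = -35793 - (13 - 24509)/7443 = -35793 - (-24496)/7443 = -35793 - 1*(-24496/7443) = -35793 + 24496/7443 = -266382803/7443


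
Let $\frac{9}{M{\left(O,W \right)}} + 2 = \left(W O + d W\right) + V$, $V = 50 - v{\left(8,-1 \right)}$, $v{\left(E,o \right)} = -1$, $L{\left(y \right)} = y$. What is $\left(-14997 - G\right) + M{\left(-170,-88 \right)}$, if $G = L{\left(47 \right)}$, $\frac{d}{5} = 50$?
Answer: $- \frac{105172613}{6991} \approx -15044.0$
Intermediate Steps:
$d = 250$ ($d = 5 \cdot 50 = 250$)
$G = 47$
$V = 51$ ($V = 50 - -1 = 50 + 1 = 51$)
$M{\left(O,W \right)} = \frac{9}{49 + 250 W + O W}$ ($M{\left(O,W \right)} = \frac{9}{-2 + \left(\left(W O + 250 W\right) + 51\right)} = \frac{9}{-2 + \left(\left(O W + 250 W\right) + 51\right)} = \frac{9}{-2 + \left(\left(250 W + O W\right) + 51\right)} = \frac{9}{-2 + \left(51 + 250 W + O W\right)} = \frac{9}{49 + 250 W + O W}$)
$\left(-14997 - G\right) + M{\left(-170,-88 \right)} = \left(-14997 - 47\right) + \frac{9}{49 + 250 \left(-88\right) - -14960} = \left(-14997 - 47\right) + \frac{9}{49 - 22000 + 14960} = -15044 + \frac{9}{-6991} = -15044 + 9 \left(- \frac{1}{6991}\right) = -15044 - \frac{9}{6991} = - \frac{105172613}{6991}$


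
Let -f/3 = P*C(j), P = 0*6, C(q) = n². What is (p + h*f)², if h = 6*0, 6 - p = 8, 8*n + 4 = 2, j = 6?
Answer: 4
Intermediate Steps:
n = -¼ (n = -½ + (⅛)*2 = -½ + ¼ = -¼ ≈ -0.25000)
C(q) = 1/16 (C(q) = (-¼)² = 1/16)
P = 0
p = -2 (p = 6 - 1*8 = 6 - 8 = -2)
f = 0 (f = -0/16 = -3*0 = 0)
h = 0
(p + h*f)² = (-2 + 0*0)² = (-2 + 0)² = (-2)² = 4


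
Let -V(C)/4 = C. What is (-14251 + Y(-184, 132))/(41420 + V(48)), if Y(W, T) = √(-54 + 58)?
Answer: -14249/41228 ≈ -0.34561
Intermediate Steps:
V(C) = -4*C
Y(W, T) = 2 (Y(W, T) = √4 = 2)
(-14251 + Y(-184, 132))/(41420 + V(48)) = (-14251 + 2)/(41420 - 4*48) = -14249/(41420 - 192) = -14249/41228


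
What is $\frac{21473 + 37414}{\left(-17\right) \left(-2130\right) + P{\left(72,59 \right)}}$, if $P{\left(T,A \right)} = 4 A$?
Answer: $\frac{58887}{36446} \approx 1.6157$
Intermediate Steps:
$\frac{21473 + 37414}{\left(-17\right) \left(-2130\right) + P{\left(72,59 \right)}} = \frac{21473 + 37414}{\left(-17\right) \left(-2130\right) + 4 \cdot 59} = \frac{58887}{36210 + 236} = \frac{58887}{36446}$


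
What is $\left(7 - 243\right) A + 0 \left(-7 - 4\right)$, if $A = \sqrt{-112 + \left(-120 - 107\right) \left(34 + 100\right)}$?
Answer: $- 236 i \sqrt{30530} \approx - 41236.0 i$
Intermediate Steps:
$A = i \sqrt{30530}$ ($A = \sqrt{-112 - 30418} = \sqrt{-30530} = i \sqrt{30530} \approx 174.73 i$)
$\left(7 - 243\right) A + 0 \left(-7 - 4\right) = \left(7 - 243\right) i \sqrt{30530} + 0 \left(-7 - 4\right) = \left(7 - 243\right) i \sqrt{30530} + 0 \left(-11\right) = - 236 i \sqrt{30530} + 0 = - 236 i \sqrt{30530}$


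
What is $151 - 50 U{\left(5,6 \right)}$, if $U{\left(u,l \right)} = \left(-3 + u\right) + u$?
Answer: $-199$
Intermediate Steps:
$U{\left(u,l \right)} = -3 + 2 u$
$151 - 50 U{\left(5,6 \right)} = 151 - 50 \left(-3 + 2 \cdot 5\right) = 151 - 50 \left(-3 + 10\right) = 151 - 350 = -199$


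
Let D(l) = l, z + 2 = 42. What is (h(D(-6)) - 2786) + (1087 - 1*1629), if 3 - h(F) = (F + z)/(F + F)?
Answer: -19933/6 ≈ -3322.2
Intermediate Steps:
z = 40 (z = -2 + 42 = 40)
h(F) = 3 - (40 + F)/(2*F) (h(F) = 3 - (F + 40)/(F + F) = 3 - (40 + F)/(2*F))
(h(D(-6)) - 2786) + (1087 - 1*1629) = ((5/2 - 20/(-6)) - 2786) + (1087 - 1*1629) = ((5/2 - 20*(-1/6)) - 2786) + (1087 - 1629) = ((5/2 + 10/3) - 2786) - 542 = (35/6 - 2786) - 542 = -16681/6 - 542 = -19933/6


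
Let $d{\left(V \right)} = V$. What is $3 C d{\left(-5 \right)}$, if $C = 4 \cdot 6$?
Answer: $-360$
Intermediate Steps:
$C = 24$
$3 C d{\left(-5 \right)} = 3 \cdot 24 \left(-5\right) = 72 \left(-5\right) = -360$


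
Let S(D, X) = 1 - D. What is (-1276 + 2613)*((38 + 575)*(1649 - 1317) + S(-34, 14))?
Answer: 272147687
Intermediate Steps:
(-1276 + 2613)*((38 + 575)*(1649 - 1317) + S(-34, 14)) = (-1276 + 2613)*((38 + 575)*(1649 - 1317) + (1 - 1*(-34))) = 1337*(613*332 + (1 + 34)) = 1337*(203516 + 35) = 1337*203551 = 272147687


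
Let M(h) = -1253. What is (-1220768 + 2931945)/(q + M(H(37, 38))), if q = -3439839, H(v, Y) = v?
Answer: -1711177/3441092 ≈ -0.49728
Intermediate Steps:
(-1220768 + 2931945)/(q + M(H(37, 38))) = (-1220768 + 2931945)/(-3439839 - 1253) = 1711177/(-3441092) = 1711177*(-1/3441092) = -1711177/3441092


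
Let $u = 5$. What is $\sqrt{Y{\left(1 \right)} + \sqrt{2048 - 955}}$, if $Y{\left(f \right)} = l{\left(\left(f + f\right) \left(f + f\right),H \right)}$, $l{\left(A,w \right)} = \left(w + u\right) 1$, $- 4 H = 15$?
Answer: $\frac{\sqrt{5 + 4 \sqrt{1093}}}{2} \approx 5.8575$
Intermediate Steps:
$H = - \frac{15}{4}$ ($H = \left(- \frac{1}{4}\right) 15 = - \frac{15}{4} \approx -3.75$)
$l{\left(A,w \right)} = 5 + w$ ($l{\left(A,w \right)} = \left(w + 5\right) 1 = \left(5 + w\right) 1 = 5 + w$)
$Y{\left(f \right)} = \frac{5}{4}$ ($Y{\left(f \right)} = 5 - \frac{15}{4} = \frac{5}{4}$)
$\sqrt{Y{\left(1 \right)} + \sqrt{2048 - 955}} = \sqrt{\frac{5}{4} + \sqrt{2048 - 955}} = \sqrt{\frac{5}{4} + \sqrt{1093}}$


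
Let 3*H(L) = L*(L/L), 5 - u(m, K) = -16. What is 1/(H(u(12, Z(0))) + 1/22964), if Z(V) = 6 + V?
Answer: 22964/160749 ≈ 0.14286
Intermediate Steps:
u(m, K) = 21 (u(m, K) = 5 - 1*(-16) = 5 + 16 = 21)
H(L) = L/3 (H(L) = (L*(L/L))/3 = (L*1)/3 = L/3)
1/(H(u(12, Z(0))) + 1/22964) = 1/((⅓)*21 + 1/22964) = 1/(7 + 1/22964) = 1/(160749/22964) = 22964/160749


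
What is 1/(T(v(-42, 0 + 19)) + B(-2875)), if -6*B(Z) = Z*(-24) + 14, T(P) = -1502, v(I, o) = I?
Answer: -3/39013 ≈ -7.6897e-5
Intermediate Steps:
B(Z) = -7/3 + 4*Z (B(Z) = -(Z*(-24) + 14)/6 = -(-24*Z + 14)/6 = -(14 - 24*Z)/6 = -7/3 + 4*Z)
1/(T(v(-42, 0 + 19)) + B(-2875)) = 1/(-1502 + (-7/3 + 4*(-2875))) = 1/(-1502 + (-7/3 - 11500)) = 1/(-1502 - 34507/3) = 1/(-39013/3) = -3/39013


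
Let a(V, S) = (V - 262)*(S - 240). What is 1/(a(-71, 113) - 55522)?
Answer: -1/13231 ≈ -7.5580e-5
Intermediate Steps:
a(V, S) = (-262 + V)*(-240 + S)
1/(a(-71, 113) - 55522) = 1/((62880 - 262*113 - 240*(-71) + 113*(-71)) - 55522) = 1/((62880 - 29606 + 17040 - 8023) - 55522) = 1/(42291 - 55522) = 1/(-13231) = -1/13231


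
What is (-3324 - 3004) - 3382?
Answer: -9710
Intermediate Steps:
(-3324 - 3004) - 3382 = -6328 - 3382 = -9710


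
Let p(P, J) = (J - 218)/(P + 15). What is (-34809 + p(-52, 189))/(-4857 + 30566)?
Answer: -1287904/951233 ≈ -1.3539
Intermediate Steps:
p(P, J) = (-218 + J)/(15 + P)
(-34809 + p(-52, 189))/(-4857 + 30566) = (-34809 + (-218 + 189)/(15 - 52))/(-4857 + 30566) = (-34809 - 29/(-37))/25709 = (-34809 - 1/37*(-29))*(1/25709) = (-34809 + 29/37)*(1/25709) = -1287904/37*1/25709 = -1287904/951233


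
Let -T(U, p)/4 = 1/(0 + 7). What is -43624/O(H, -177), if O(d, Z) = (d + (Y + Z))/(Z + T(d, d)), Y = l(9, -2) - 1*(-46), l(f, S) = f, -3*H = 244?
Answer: -11619564/305 ≈ -38097.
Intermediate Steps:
H = -244/3 (H = -⅓*244 = -244/3 ≈ -81.333)
Y = 55 (Y = 9 - 1*(-46) = 9 + 46 = 55)
T(U, p) = -4/7 (T(U, p) = -4/(0 + 7) = -4/7)
O(d, Z) = (55 + Z + d)/(-4/7 + Z) (O(d, Z) = (d + (55 + Z))/(Z - 4/7) = (55 + Z + d)/(-4/7 + Z))
-43624/O(H, -177) = -43624*(-4 + 7*(-177))/(7*(55 - 177 - 244/3)) = -43624/(7*(-610/3)/(-4 - 1239)) = -43624/(7*(-610/3)/(-1243)) = -43624/(7*(-1/1243)*(-610/3)) = -43624/4270/3729 = -43624*3729/4270 = -11619564/305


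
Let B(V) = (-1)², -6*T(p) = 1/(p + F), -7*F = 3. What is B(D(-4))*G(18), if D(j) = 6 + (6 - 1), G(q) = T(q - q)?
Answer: 7/18 ≈ 0.38889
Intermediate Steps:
F = -3/7 (F = -⅐*3 = -3/7 ≈ -0.42857)
T(p) = -1/(6*(-3/7 + p)) (T(p) = -1/(6*(p - 3/7)) = -1/(6*(-3/7 + p)))
G(q) = 7/18 (G(q) = -7/(-18 + 42*(q - q)) = -7/(-18 + 42*0) = -7/(-18 + 0) = -7/(-18) = -7*(-1/18) = 7/18)
D(j) = 11 (D(j) = 6 + 5 = 11)
B(V) = 1
B(D(-4))*G(18) = 1*(7/18) = 7/18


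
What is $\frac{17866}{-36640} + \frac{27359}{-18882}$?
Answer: $- \frac{334944893}{172959120} \approx -1.9366$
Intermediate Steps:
$\frac{17866}{-36640} + \frac{27359}{-18882} = 17866 \left(- \frac{1}{36640}\right) + 27359 \left(- \frac{1}{18882}\right) = - \frac{8933}{18320} - \frac{27359}{18882} = - \frac{334944893}{172959120}$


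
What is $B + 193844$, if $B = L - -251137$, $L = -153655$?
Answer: $291326$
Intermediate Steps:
$B = 97482$ ($B = -153655 - -251137 = -153655 + 251137 = 97482$)
$B + 193844 = 97482 + 193844 = 291326$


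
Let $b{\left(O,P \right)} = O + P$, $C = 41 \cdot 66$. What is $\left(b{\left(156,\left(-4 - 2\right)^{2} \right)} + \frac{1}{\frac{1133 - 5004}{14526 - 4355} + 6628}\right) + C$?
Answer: $\frac{27907541491}{9629931} \approx 2898.0$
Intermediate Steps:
$C = 2706$
$\left(b{\left(156,\left(-4 - 2\right)^{2} \right)} + \frac{1}{\frac{1133 - 5004}{14526 - 4355} + 6628}\right) + C = \left(\left(156 + \left(-4 - 2\right)^{2}\right) + \frac{1}{\frac{1133 - 5004}{14526 - 4355} + 6628}\right) + 2706 = \left(\left(156 + \left(-6\right)^{2}\right) + \frac{1}{- \frac{3871}{10171} + 6628}\right) + 2706 = \left(\left(156 + 36\right) + \frac{1}{\left(-3871\right) \frac{1}{10171} + 6628}\right) + 2706 = \left(192 + \frac{1}{- \frac{553}{1453} + 6628}\right) + 2706 = \left(192 + \frac{1}{\frac{9629931}{1453}}\right) + 2706 = \left(192 + \frac{1453}{9629931}\right) + 2706 = \frac{1848948205}{9629931} + 2706 = \frac{27907541491}{9629931}$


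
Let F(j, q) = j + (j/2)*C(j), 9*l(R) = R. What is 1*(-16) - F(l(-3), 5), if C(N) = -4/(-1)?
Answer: -15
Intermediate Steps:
l(R) = R/9
C(N) = 4 (C(N) = -4*(-1) = 4)
F(j, q) = 3*j (F(j, q) = j + (j/2)*4 = j + 2*j = 3*j)
1*(-16) - F(l(-3), 5) = 1*(-16) - 3*(⅑)*(-3) = -16 - 3*(-1)/3 = -16 - 1*(-1) = -16 + 1 = -15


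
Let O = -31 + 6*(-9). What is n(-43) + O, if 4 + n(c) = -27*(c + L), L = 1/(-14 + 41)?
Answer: 1071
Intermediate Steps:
L = 1/27 ≈ 0.037037
n(c) = -5 - 27*c (n(c) = -4 - 27*(c + 1/27) = -4 - 27*(1/27 + c) = -4 + (-1 - 27*c) = -5 - 27*c)
O = -85 (O = -31 - 54 = -85)
n(-43) + O = (-5 - 27*(-43)) - 85 = (-5 + 1161) - 85 = 1156 - 85 = 1071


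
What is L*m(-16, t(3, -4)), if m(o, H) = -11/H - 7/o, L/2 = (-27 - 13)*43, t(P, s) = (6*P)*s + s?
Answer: -38055/19 ≈ -2002.9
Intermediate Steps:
t(P, s) = s + 6*P*s (t(P, s) = 6*P*s + s = s + 6*P*s)
L = -3440 (L = 2*((-27 - 13)*43) = 2*(-40*43) = 2*(-1720) = -3440)
L*m(-16, t(3, -4)) = -3440*(-11*(-1/(4*(1 + 6*3))) - 7/(-16)) = -3440*(-11*(-1/(4*(1 + 18))) - 7*(-1/16)) = -3440*(-11/((-4*19)) + 7/16) = -3440*(-11/(-76) + 7/16) = -3440*(-11*(-1/76) + 7/16) = -3440*(11/76 + 7/16) = -3440*177/304 = -38055/19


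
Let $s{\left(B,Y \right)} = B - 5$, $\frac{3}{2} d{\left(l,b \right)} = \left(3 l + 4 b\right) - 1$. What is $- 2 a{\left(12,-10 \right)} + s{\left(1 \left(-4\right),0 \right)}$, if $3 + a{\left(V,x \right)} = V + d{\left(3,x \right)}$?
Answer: $\frac{47}{3} \approx 15.667$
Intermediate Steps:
$d{\left(l,b \right)} = - \frac{2}{3} + 2 l + \frac{8 b}{3}$ ($d{\left(l,b \right)} = \frac{2 \left(\left(3 l + 4 b\right) - 1\right)}{3} = \frac{2 \left(-1 + 3 l + 4 b\right)}{3} = - \frac{2}{3} + 2 l + \frac{8 b}{3}$)
$a{\left(V,x \right)} = \frac{7}{3} + V + \frac{8 x}{3}$ ($a{\left(V,x \right)} = -3 + \left(V + \left(- \frac{2}{3} + 2 \cdot 3 + \frac{8 x}{3}\right)\right) = -3 + \left(V + \left(- \frac{2}{3} + 6 + \frac{8 x}{3}\right)\right) = -3 + \left(V + \left(\frac{16}{3} + \frac{8 x}{3}\right)\right) = -3 + \left(\frac{16}{3} + V + \frac{8 x}{3}\right) = \frac{7}{3} + V + \frac{8 x}{3}$)
$s{\left(B,Y \right)} = -5 + B$
$- 2 a{\left(12,-10 \right)} + s{\left(1 \left(-4\right),0 \right)} = - 2 \left(\frac{7}{3} + 12 + \frac{8}{3} \left(-10\right)\right) + \left(-5 + 1 \left(-4\right)\right) = - 2 \left(\frac{7}{3} + 12 - \frac{80}{3}\right) - 9 = \left(-2\right) \left(- \frac{37}{3}\right) - 9 = \frac{74}{3} - 9 = \frac{47}{3}$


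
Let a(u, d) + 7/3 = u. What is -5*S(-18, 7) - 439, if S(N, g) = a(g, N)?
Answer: -1387/3 ≈ -462.33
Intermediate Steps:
a(u, d) = -7/3 + u
S(N, g) = -7/3 + g
-5*S(-18, 7) - 439 = -5*(-7/3 + 7) - 439 = -5*14/3 - 439 = -70/3 - 439 = -1387/3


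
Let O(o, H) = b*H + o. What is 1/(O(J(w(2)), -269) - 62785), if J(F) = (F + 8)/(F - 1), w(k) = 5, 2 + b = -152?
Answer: -4/85423 ≈ -4.6826e-5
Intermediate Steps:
b = -154 (b = -2 - 152 = -154)
J(F) = (8 + F)/(-1 + F)
O(o, H) = o - 154*H (O(o, H) = -154*H + o = o - 154*H)
1/(O(J(w(2)), -269) - 62785) = 1/(((8 + 5)/(-1 + 5) - 154*(-269)) - 62785) = 1/((13/4 + 41426) - 62785) = 1/(165717/4 - 62785) = 1/(-85423/4) = -4/85423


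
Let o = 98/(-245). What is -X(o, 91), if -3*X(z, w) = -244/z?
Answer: 610/3 ≈ 203.33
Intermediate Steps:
o = -2/5 (o = 98*(-1/245) = -2/5 ≈ -0.40000)
X(z, w) = 244/(3*z) (X(z, w) = -(-244)/(3*(z*1)) = -(-244)/(3*z) = 244/(3*z))
-X(o, 91) = -244/(3*(-2/5)) = -244*(-5)/(3*2) = -1*(-610/3) = 610/3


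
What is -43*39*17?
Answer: -28509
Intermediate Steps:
-43*39*17 = -1677*17 = -28509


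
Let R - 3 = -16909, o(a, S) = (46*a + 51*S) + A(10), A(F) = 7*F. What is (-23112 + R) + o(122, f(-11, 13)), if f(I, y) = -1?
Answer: -34387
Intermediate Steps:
o(a, S) = 70 + 46*a + 51*S (o(a, S) = (46*a + 51*S) + 7*10 = (46*a + 51*S) + 70 = 70 + 46*a + 51*S)
R = -16906 (R = 3 - 16909 = -16906)
(-23112 + R) + o(122, f(-11, 13)) = (-23112 - 16906) + (70 + 46*122 + 51*(-1)) = -40018 + (70 + 5612 - 51) = -40018 + 5631 = -34387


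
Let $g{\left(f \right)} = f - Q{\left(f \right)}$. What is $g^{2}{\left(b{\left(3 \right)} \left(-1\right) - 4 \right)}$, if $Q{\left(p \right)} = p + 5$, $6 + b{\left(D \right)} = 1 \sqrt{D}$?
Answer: $25$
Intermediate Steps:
$b{\left(D \right)} = -6 + \sqrt{D}$ ($b{\left(D \right)} = -6 + 1 \sqrt{D} = -6 + \sqrt{D}$)
$Q{\left(p \right)} = 5 + p$
$g{\left(f \right)} = -5$ ($g{\left(f \right)} = f - \left(5 + f\right) = -5$)
$g^{2}{\left(b{\left(3 \right)} \left(-1\right) - 4 \right)} = \left(-5\right)^{2} = 25$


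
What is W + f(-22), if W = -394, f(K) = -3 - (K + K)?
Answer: -353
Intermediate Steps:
f(K) = -3 - 2*K
W + f(-22) = -394 + (-3 - 2*(-22)) = -394 + (-3 + 44) = -394 + 41 = -353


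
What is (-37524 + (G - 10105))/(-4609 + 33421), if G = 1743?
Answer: -22943/14406 ≈ -1.5926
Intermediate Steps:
(-37524 + (G - 10105))/(-4609 + 33421) = (-37524 + (1743 - 10105))/(-4609 + 33421) = (-37524 - 8362)/28812 = -45886*1/28812 = -22943/14406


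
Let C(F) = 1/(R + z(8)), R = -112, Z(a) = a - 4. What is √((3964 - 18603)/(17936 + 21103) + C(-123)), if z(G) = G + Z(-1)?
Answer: I*√41159859510/327327 ≈ 0.61981*I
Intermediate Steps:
Z(a) = -4 + a
z(G) = -5 + G (z(G) = G + (-4 - 1) = G - 5 = -5 + G)
C(F) = -1/109 (C(F) = 1/(-112 + (-5 + 8)) = 1/(-112 + 3) = 1/(-109) = -1/109)
√((3964 - 18603)/(17936 + 21103) + C(-123)) = √((3964 - 18603)/(17936 + 21103) - 1/109) = √(-14639/39039 - 1/109) = √(-1634690/4255251) = I*√41159859510/327327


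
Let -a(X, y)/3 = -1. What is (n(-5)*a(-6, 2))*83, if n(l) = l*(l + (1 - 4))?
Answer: 9960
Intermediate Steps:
a(X, y) = 3 (a(X, y) = -3*(-1) = 3)
n(l) = l*(-3 + l) (n(l) = l*(l - 3) = l*(-3 + l))
(n(-5)*a(-6, 2))*83 = (-5*(-3 - 5)*3)*83 = (-5*(-8)*3)*83 = (40*3)*83 = 120*83 = 9960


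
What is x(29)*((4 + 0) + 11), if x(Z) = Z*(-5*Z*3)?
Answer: -189225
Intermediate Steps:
x(Z) = -15*Z² (x(Z) = Z*(-15*Z) = -15*Z²)
x(29)*((4 + 0) + 11) = (-15*29²)*((4 + 0) + 11) = (-15*841)*(4 + 11) = -12615*15 = -189225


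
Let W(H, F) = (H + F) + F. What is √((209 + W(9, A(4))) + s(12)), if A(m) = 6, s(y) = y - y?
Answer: √230 ≈ 15.166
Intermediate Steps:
s(y) = 0
W(H, F) = H + 2*F (W(H, F) = (F + H) + F = H + 2*F)
√((209 + W(9, A(4))) + s(12)) = √((209 + (9 + 2*6)) + 0) = √((209 + (9 + 12)) + 0) = √((209 + 21) + 0) = √(230 + 0) = √230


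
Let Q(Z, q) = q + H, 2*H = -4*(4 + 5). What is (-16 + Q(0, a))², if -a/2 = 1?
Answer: 1296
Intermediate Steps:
a = -2 (a = -2*1 = -2)
H = -18 (H = (-4*(4 + 5))/2 = (-4*9)/2 = (½)*(-36) = -18)
Q(Z, q) = -18 + q (Q(Z, q) = q - 18 = -18 + q)
(-16 + Q(0, a))² = (-16 + (-18 - 2))² = (-16 - 20)² = (-36)² = 1296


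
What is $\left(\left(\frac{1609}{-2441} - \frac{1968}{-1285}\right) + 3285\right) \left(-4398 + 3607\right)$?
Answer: $- \frac{8152636519468}{3136685} \approx -2.5991 \cdot 10^{6}$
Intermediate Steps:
$\left(\left(\frac{1609}{-2441} - \frac{1968}{-1285}\right) + 3285\right) \left(-4398 + 3607\right) = \left(\left(1609 \left(- \frac{1}{2441}\right) - - \frac{1968}{1285}\right) + 3285\right) \left(-791\right) = \left(\left(- \frac{1609}{2441} + \frac{1968}{1285}\right) + 3285\right) \left(-791\right) = \left(\frac{2736323}{3136685} + 3285\right) \left(-791\right) = \frac{10306746548}{3136685} \left(-791\right) = - \frac{8152636519468}{3136685}$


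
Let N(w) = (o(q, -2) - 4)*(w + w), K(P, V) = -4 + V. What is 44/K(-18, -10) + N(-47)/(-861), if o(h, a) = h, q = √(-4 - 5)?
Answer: -3082/861 + 94*I/287 ≈ -3.5796 + 0.32753*I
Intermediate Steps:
q = 3*I (q = √(-9) = 3*I ≈ 3.0*I)
N(w) = 2*w*(-4 + 3*I) (N(w) = (3*I - 4)*(w + w) = (-4 + 3*I)*(2*w) = 2*w*(-4 + 3*I))
44/K(-18, -10) + N(-47)/(-861) = 44/(-4 - 10) - 47*(-8 + 6*I)/(-861) = 44/(-14) + (376 - 282*I)*(-1/861) = 44*(-1/14) + (-376/861 + 94*I/287) = -22/7 + (-376/861 + 94*I/287) = -3082/861 + 94*I/287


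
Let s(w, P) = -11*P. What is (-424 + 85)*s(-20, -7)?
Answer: -26103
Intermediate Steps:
(-424 + 85)*s(-20, -7) = (-424 + 85)*(-11*(-7)) = -339*77 = -26103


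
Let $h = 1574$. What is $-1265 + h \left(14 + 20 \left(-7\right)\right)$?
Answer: $-199589$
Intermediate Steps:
$-1265 + h \left(14 + 20 \left(-7\right)\right) = -1265 + 1574 \left(14 + 20 \left(-7\right)\right) = -1265 + 1574 \left(14 - 140\right) = -1265 + 1574 \left(-126\right) = -1265 - 198324 = -199589$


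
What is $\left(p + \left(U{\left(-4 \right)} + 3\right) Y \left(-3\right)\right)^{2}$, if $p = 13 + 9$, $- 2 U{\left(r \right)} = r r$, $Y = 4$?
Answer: $6724$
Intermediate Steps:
$U{\left(r \right)} = - \frac{r^{2}}{2}$ ($U{\left(r \right)} = - \frac{r r}{2} = - \frac{r^{2}}{2}$)
$p = 22$
$\left(p + \left(U{\left(-4 \right)} + 3\right) Y \left(-3\right)\right)^{2} = \left(22 + \left(- \frac{\left(-4\right)^{2}}{2} + 3\right) 4 \left(-3\right)\right)^{2} = \left(22 + \left(\left(- \frac{1}{2}\right) 16 + 3\right) \left(-12\right)\right)^{2} = \left(22 + \left(-8 + 3\right) \left(-12\right)\right)^{2} = \left(22 - -60\right)^{2} = \left(22 + 60\right)^{2} = 82^{2} = 6724$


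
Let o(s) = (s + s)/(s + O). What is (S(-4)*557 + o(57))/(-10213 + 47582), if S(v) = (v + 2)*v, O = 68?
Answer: 557114/4671125 ≈ 0.11927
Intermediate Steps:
o(s) = 2*s/(68 + s) (o(s) = (s + s)/(s + 68) = (2*s)/(68 + s) = 2*s/(68 + s))
S(v) = v*(2 + v) (S(v) = (2 + v)*v = v*(2 + v))
(S(-4)*557 + o(57))/(-10213 + 47582) = (-4*(2 - 4)*557 + 2*57/(68 + 57))/(-10213 + 47582) = (-4*(-2)*557 + 2*57/125)/37369 = (8*557 + 2*57*(1/125))*(1/37369) = (4456 + 114/125)*(1/37369) = (557114/125)*(1/37369) = 557114/4671125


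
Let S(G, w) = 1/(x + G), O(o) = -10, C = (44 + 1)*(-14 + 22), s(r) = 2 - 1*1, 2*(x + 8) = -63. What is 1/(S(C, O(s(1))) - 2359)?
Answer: -641/1512117 ≈ -0.00042391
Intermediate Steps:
x = -79/2 (x = -8 + (½)*(-63) = -8 - 63/2 = -79/2 ≈ -39.500)
s(r) = 1 (s(r) = 2 - 1 = 1)
C = 360 (C = 45*8 = 360)
S(G, w) = 1/(-79/2 + G)
1/(S(C, O(s(1))) - 2359) = 1/(2/(-79 + 2*360) - 2359) = 1/(2/(-79 + 720) - 2359) = 1/(2/641 - 2359) = 1/(-1512117/641) = -641/1512117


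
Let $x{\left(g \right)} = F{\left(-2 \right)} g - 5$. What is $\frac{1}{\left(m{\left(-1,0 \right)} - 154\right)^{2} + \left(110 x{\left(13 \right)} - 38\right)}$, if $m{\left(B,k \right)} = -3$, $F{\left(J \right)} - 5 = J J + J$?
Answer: $\frac{1}{34071} \approx 2.935 \cdot 10^{-5}$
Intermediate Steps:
$F{\left(J \right)} = 5 + J + J^{2}$ ($F{\left(J \right)} = 5 + \left(J J + J\right) = 5 + \left(J^{2} + J\right) = 5 + \left(J + J^{2}\right) = 5 + J + J^{2}$)
$x{\left(g \right)} = -5 + 7 g$ ($x{\left(g \right)} = \left(5 - 2 + \left(-2\right)^{2}\right) g - 5 = \left(5 - 2 + 4\right) g - 5 = 7 g - 5 = -5 + 7 g$)
$\frac{1}{\left(m{\left(-1,0 \right)} - 154\right)^{2} + \left(110 x{\left(13 \right)} - 38\right)} = \frac{1}{\left(-3 - 154\right)^{2} - \left(38 - 110 \left(-5 + 7 \cdot 13\right)\right)} = \frac{1}{\left(-157\right)^{2} - \left(38 - 110 \left(-5 + 91\right)\right)} = \frac{1}{24649 + \left(110 \cdot 86 - 38\right)} = \frac{1}{24649 + \left(9460 - 38\right)} = \frac{1}{24649 + 9422} = \frac{1}{34071}$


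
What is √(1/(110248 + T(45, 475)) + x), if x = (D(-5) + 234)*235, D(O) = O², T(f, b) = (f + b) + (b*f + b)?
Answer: √1113907650798/4278 ≈ 246.71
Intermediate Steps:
T(f, b) = f + 2*b + b*f (T(f, b) = (b + f) + (b + b*f) = f + 2*b + b*f)
x = 60865 (x = ((-5)² + 234)*235 = (25 + 234)*235 = 259*235 = 60865)
√(1/(110248 + T(45, 475)) + x) = √(1/(110248 + (45 + 2*475 + 475*45)) + 60865) = √(1/(110248 + (45 + 950 + 21375)) + 60865) = √(1/(110248 + 22370) + 60865) = √(1/132618 + 60865) = √(8071794571/132618) = √1113907650798/4278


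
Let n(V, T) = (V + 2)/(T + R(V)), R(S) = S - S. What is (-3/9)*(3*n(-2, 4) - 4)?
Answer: 4/3 ≈ 1.3333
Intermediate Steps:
R(S) = 0
n(V, T) = (2 + V)/T (n(V, T) = (V + 2)/(T + 0) = (2 + V)/T)
(-3/9)*(3*n(-2, 4) - 4) = (-3/9)*(3*((2 - 2)/4) - 4) = (-3*⅑)*(3*((¼)*0) - 4) = -(3*0 - 4)/3 = -(0 - 4)/3 = -⅓*(-4) = 4/3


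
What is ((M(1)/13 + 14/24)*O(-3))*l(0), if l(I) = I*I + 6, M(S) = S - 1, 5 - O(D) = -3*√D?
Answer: 35/2 + 21*I*√3/2 ≈ 17.5 + 18.187*I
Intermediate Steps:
O(D) = 5 + 3*√D (O(D) = 5 - (-3)*√D = 5 + 3*√D)
M(S) = -1 + S
l(I) = 6 + I² (l(I) = I² + 6 = 6 + I²)
((M(1)/13 + 14/24)*O(-3))*l(0) = (((-1 + 1)/13 + 14/24)*(5 + 3*√(-3)))*(6 + 0²) = ((0*(1/13) + 14*(1/24))*(5 + 3*(I*√3)))*(6 + 0) = ((0 + 7/12)*(5 + 3*I*√3))*6 = (7*(5 + 3*I*√3)/12)*6 = (35/12 + 7*I*√3/4)*6 = 35/2 + 21*I*√3/2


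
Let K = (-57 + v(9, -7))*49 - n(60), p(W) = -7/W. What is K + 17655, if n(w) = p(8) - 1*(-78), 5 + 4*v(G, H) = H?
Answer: 117103/8 ≈ 14638.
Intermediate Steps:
v(G, H) = -5/4 + H/4
n(w) = 617/8 (n(w) = -7/8 - 1*(-78) = -7*⅛ + 78 = -7/8 + 78 = 617/8)
K = -24137/8 (K = (-57 + (-5/4 + (¼)*(-7)))*49 - 1*617/8 = (-57 + (-5/4 - 7/4))*49 - 617/8 = (-57 - 3)*49 - 617/8 = -60*49 - 617/8 = -2940 - 617/8 = -24137/8 ≈ -3017.1)
K + 17655 = -24137/8 + 17655 = 117103/8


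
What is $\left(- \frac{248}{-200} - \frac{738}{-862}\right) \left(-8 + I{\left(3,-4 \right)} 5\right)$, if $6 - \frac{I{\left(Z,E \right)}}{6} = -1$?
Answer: $\frac{4562372}{10775} \approx 423.42$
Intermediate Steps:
$I{\left(Z,E \right)} = 42$ ($I{\left(Z,E \right)} = 36 - -6 = 36 + 6 = 42$)
$\left(- \frac{248}{-200} - \frac{738}{-862}\right) \left(-8 + I{\left(3,-4 \right)} 5\right) = \left(- \frac{248}{-200} - \frac{738}{-862}\right) \left(-8 + 42 \cdot 5\right) = \left(\left(-248\right) \left(- \frac{1}{200}\right) - - \frac{369}{431}\right) \left(-8 + 210\right) = \left(\frac{31}{25} + \frac{369}{431}\right) 202 = \frac{22586}{10775} \cdot 202 = \frac{4562372}{10775}$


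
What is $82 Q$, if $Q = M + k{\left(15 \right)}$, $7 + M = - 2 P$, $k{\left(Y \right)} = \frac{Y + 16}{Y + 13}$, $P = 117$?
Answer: $- \frac{275397}{14} \approx -19671.0$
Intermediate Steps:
$k{\left(Y \right)} = \frac{16 + Y}{13 + Y}$
$M = -241$ ($M = -7 - 234 = -241$)
$Q = - \frac{6717}{28}$ ($Q = -241 + \frac{16 + 15}{13 + 15} = -241 + \frac{1}{28} \cdot 31 = -241 + \frac{31}{28} = - \frac{6717}{28} \approx -239.89$)
$82 Q = 82 \left(- \frac{6717}{28}\right) = - \frac{275397}{14}$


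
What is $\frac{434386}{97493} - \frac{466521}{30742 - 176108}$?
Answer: $\frac{108627487129}{14172167438} \approx 7.6648$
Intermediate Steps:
$\frac{434386}{97493} - \frac{466521}{30742 - 176108} = 434386 \cdot \frac{1}{97493} - \frac{466521}{30742 - 176108} = \frac{434386}{97493} - \frac{466521}{-145366} = \frac{434386}{97493} - - \frac{466521}{145366} = \frac{434386}{97493} + \frac{466521}{145366} = \frac{108627487129}{14172167438}$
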